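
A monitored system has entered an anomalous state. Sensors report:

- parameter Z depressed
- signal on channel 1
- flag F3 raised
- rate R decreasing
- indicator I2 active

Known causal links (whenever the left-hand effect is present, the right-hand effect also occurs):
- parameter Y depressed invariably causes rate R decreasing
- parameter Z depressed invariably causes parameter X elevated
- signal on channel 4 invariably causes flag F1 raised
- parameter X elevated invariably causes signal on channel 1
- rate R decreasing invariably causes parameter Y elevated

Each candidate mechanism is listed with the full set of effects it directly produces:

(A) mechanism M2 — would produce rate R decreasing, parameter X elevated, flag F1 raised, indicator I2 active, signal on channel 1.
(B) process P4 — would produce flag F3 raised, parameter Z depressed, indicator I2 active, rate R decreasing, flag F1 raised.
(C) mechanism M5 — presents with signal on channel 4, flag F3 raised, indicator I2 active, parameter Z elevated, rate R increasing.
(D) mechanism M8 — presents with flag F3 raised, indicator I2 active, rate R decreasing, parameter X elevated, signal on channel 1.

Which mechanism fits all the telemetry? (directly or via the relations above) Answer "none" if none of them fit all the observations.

B

For each candidate, compare predicted effects to what was observed:
(A) mechanism M2 — does not account for parameter Z depressed, flag F3 raised
(B) process P4 — accounts for every observation (signal on channel 1 through parameter Z depressed → parameter X elevated → signal on channel 1)
(C) mechanism M5 — parameter Z depressed miss; signal on channel 1 miss; flag F3 raised match; rate R decreasing miss; indicator I2 active match
(D) mechanism M8 — parameter Z depressed miss; signal on channel 1 match; flag F3 raised match; rate R decreasing match; indicator I2 active match
(B) is the only candidate with no mismatches.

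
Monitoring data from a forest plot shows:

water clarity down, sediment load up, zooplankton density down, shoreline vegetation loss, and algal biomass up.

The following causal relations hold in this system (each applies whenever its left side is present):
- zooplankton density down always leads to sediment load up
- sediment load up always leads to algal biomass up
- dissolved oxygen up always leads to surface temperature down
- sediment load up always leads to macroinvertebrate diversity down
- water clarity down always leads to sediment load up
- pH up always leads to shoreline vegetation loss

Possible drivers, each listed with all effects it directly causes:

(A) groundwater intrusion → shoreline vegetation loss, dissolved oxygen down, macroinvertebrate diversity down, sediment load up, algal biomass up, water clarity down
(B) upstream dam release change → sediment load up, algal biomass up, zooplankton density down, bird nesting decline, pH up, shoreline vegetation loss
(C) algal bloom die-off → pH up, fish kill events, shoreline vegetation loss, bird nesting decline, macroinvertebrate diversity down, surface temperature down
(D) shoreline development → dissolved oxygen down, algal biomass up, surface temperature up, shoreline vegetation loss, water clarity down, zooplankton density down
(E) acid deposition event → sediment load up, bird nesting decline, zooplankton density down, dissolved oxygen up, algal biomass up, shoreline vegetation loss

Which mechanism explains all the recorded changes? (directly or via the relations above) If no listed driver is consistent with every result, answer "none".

D

For each candidate, compare predicted effects to what was observed:
(A) groundwater intrusion — does not account for zooplankton density down
(B) upstream dam release change — does not account for water clarity down
(C) algal bloom die-off — water clarity down NO; sediment load up NO; zooplankton density down NO; shoreline vegetation loss yes; algal biomass up NO
(D) shoreline development — accounts for every observation (sediment load up through water clarity down → sediment load up)
(E) acid deposition event — water clarity down NO; sediment load up yes; zooplankton density down yes; shoreline vegetation loss yes; algal biomass up yes
(D) is the only candidate with no mismatches.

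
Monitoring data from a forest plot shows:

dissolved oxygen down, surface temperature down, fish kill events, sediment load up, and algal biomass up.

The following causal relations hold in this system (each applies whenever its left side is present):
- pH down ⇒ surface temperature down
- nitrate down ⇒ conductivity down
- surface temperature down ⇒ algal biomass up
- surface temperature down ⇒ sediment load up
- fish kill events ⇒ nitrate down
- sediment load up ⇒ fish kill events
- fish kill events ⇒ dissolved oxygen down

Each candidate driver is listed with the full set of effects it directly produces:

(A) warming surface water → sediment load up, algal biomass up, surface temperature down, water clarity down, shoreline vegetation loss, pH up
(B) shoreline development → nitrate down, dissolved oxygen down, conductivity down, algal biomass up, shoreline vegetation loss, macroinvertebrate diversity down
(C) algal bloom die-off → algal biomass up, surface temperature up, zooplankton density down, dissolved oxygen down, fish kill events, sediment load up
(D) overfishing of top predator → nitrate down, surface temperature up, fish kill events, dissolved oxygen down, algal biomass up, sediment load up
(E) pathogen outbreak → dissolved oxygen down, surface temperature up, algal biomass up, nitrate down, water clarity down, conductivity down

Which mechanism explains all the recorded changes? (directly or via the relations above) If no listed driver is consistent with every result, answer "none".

For each candidate, compare predicted effects to what was observed:
(A) warming surface water — accounts for every observation (dissolved oxygen down through sediment load up → fish kill events → dissolved oxygen down)
(B) shoreline development — does not account for surface temperature down, fish kill events, sediment load up
(C) algal bloom die-off — dissolved oxygen down ✓; surface temperature down ✗; fish kill events ✓; sediment load up ✓; algal biomass up ✓
(D) overfishing of top predator — dissolved oxygen down ✓; surface temperature down ✗; fish kill events ✓; sediment load up ✓; algal biomass up ✓
(E) pathogen outbreak — fails on surface temperature down, fish kill events, sediment load up (predicts surface temperature up, not surface temperature down)
Only (A) is consistent with every observation.

A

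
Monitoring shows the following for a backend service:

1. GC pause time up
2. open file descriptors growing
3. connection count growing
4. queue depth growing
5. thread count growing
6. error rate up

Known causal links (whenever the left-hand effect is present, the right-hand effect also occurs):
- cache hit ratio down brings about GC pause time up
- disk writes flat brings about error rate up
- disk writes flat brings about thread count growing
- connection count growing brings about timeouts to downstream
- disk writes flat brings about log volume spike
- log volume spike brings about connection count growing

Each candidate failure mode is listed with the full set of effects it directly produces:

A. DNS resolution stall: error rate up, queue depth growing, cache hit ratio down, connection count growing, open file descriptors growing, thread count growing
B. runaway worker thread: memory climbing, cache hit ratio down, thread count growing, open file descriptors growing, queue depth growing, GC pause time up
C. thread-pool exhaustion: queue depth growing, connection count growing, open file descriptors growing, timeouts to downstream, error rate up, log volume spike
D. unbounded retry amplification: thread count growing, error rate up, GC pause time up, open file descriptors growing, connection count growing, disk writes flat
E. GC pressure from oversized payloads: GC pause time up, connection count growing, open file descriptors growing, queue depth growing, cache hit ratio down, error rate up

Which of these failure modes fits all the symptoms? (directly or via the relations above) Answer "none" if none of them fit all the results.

Testing each hypothesis:
(A) DNS resolution stall — GC pause time up + (by cache hit ratio down → GC pause time up); open file descriptors growing +; connection count growing +; queue depth growing +; thread count growing +; error rate up +
(B) runaway worker thread — does not account for connection count growing, error rate up
(C) thread-pool exhaustion — GC pause time up -; open file descriptors growing +; connection count growing +; queue depth growing +; thread count growing -; error rate up +
(D) unbounded retry amplification — GC pause time up +; open file descriptors growing +; connection count growing +; queue depth growing -; thread count growing +; error rate up +
(E) GC pressure from oversized payloads — does not account for thread count growing
(A) is the only candidate with no mismatches.

A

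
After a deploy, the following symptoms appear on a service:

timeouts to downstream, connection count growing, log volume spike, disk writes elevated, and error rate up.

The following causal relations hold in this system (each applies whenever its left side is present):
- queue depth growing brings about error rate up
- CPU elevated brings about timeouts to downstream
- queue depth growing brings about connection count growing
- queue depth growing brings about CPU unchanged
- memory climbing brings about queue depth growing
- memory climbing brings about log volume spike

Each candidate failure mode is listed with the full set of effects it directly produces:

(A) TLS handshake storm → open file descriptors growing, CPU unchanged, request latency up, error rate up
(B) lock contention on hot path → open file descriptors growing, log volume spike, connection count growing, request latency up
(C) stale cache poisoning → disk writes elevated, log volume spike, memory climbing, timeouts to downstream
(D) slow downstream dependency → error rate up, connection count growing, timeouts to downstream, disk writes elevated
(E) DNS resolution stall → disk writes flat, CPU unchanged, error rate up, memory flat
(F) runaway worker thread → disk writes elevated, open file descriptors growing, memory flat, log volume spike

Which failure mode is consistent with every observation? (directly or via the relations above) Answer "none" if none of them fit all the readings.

Per-candidate check:
(A) TLS handshake storm — does not account for timeouts to downstream, connection count growing, log volume spike, disk writes elevated
(B) lock contention on hot path — does not account for timeouts to downstream, disk writes elevated, error rate up
(C) stale cache poisoning — timeouts to downstream match; connection count growing match (by memory climbing → queue depth growing → connection count growing); log volume spike match; disk writes elevated match; error rate up match (by memory climbing → queue depth growing → error rate up)
(D) slow downstream dependency — does not account for log volume spike
(E) DNS resolution stall — timeouts to downstream miss; connection count growing miss; log volume spike miss; disk writes elevated miss; error rate up match
(F) runaway worker thread — timeouts to downstream miss; connection count growing miss; log volume spike match; disk writes elevated match; error rate up miss
(C) alone accounts for all the evidence.

C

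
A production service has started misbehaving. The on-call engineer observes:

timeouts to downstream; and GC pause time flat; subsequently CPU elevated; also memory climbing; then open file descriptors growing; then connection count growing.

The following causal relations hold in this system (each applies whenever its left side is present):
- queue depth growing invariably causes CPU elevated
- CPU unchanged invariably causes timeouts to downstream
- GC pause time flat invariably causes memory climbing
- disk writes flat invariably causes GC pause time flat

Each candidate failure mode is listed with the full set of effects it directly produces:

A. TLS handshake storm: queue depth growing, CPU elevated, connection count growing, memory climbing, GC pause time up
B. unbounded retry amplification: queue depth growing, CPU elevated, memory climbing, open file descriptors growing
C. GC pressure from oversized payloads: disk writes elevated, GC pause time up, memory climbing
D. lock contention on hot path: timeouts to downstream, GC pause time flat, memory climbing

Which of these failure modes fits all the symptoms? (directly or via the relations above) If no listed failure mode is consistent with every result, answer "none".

Per-candidate check:
(A) TLS handshake storm — fails on timeouts to downstream, GC pause time flat, open file descriptors growing (predicts GC pause time up, not GC pause time flat)
(B) unbounded retry amplification — does not account for timeouts to downstream, GC pause time flat, connection count growing
(C) GC pressure from oversized payloads — timeouts to downstream ✗; GC pause time flat ✗; CPU elevated ✗; memory climbing ✓; open file descriptors growing ✗; connection count growing ✗
(D) lock contention on hot path — timeouts to downstream ✓; GC pause time flat ✓; CPU elevated ✗; memory climbing ✓; open file descriptors growing ✗; connection count growing ✗
None of the listed candidates fits everything.

none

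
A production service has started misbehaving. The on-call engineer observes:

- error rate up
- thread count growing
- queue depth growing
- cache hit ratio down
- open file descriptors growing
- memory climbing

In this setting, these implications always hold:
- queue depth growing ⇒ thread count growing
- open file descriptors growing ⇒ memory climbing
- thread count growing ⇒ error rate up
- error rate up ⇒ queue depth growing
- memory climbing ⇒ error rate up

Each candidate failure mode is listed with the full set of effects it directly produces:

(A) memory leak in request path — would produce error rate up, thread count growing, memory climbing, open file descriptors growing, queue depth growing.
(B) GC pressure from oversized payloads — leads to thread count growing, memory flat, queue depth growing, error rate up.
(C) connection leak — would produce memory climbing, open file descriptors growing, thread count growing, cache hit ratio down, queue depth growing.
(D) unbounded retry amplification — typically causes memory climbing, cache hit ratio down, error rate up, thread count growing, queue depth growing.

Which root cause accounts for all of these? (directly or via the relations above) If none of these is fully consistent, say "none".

C

Per-candidate check:
(A) memory leak in request path — error rate up yes; thread count growing yes; queue depth growing yes; cache hit ratio down NO; open file descriptors growing yes; memory climbing yes
(B) GC pressure from oversized payloads — fails on cache hit ratio down, open file descriptors growing, memory climbing (predicts memory flat, not memory climbing)
(C) connection leak — error rate up yes (via thread count growing → error rate up); thread count growing yes; queue depth growing yes; cache hit ratio down yes; open file descriptors growing yes; memory climbing yes
(D) unbounded retry amplification — does not account for open file descriptors growing
(C) is the only candidate with no mismatches.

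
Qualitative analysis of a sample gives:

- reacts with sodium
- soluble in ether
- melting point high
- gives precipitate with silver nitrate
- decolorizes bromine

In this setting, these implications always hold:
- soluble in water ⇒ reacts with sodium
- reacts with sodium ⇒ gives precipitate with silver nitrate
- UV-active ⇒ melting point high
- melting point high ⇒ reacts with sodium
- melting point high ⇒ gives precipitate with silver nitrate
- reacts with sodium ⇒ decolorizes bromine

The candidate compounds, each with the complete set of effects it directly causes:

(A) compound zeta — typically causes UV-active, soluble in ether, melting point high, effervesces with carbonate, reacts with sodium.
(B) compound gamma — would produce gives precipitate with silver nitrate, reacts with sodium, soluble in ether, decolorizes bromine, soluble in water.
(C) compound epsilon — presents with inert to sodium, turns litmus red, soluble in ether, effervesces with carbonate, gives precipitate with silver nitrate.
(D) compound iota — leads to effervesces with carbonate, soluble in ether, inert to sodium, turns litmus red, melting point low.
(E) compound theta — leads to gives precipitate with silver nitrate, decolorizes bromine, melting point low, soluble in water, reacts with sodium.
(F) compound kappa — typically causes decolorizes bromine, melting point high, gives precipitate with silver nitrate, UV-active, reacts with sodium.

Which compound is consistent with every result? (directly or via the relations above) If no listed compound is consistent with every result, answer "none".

A

Testing each hypothesis:
(A) compound zeta — accounts for every observation (gives precipitate with silver nitrate by melting point high → gives precipitate with silver nitrate)
(B) compound gamma — reacts with sodium yes; soluble in ether yes; melting point high NO; gives precipitate with silver nitrate yes; decolorizes bromine yes
(C) compound epsilon — reacts with sodium NO; soluble in ether yes; melting point high NO; gives precipitate with silver nitrate yes; decolorizes bromine NO
(D) compound iota — reacts with sodium NO; soluble in ether yes; melting point high NO; gives precipitate with silver nitrate NO; decolorizes bromine NO
(E) compound theta — reacts with sodium yes; soluble in ether NO; melting point high NO; gives precipitate with silver nitrate yes; decolorizes bromine yes
(F) compound kappa — does not account for soluble in ether
(A) is the only candidate with no mismatches.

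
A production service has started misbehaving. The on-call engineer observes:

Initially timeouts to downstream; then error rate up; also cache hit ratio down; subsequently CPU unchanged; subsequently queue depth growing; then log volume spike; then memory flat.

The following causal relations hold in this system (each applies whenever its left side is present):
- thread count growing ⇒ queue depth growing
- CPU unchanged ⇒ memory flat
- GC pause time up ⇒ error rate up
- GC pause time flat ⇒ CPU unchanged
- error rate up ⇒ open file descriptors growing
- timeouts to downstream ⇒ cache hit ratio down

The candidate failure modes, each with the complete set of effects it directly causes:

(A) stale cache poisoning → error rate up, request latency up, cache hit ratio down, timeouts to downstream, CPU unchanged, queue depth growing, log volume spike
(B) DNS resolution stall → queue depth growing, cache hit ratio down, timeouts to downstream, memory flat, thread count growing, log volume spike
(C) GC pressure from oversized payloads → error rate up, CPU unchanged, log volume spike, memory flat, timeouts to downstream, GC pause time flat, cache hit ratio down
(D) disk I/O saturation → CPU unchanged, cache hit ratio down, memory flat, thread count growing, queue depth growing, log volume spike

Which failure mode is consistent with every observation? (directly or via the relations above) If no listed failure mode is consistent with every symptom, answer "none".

Per-candidate check:
(A) stale cache poisoning — accounts for every observation (memory flat via CPU unchanged → memory flat)
(B) DNS resolution stall — timeouts to downstream ✓; error rate up ✗; cache hit ratio down ✓; CPU unchanged ✗; queue depth growing ✓; log volume spike ✓; memory flat ✓
(C) GC pressure from oversized payloads — does not account for queue depth growing
(D) disk I/O saturation — timeouts to downstream ✗; error rate up ✗; cache hit ratio down ✓; CPU unchanged ✓; queue depth growing ✓; log volume spike ✓; memory flat ✓
(A) is the only candidate with no mismatches.

A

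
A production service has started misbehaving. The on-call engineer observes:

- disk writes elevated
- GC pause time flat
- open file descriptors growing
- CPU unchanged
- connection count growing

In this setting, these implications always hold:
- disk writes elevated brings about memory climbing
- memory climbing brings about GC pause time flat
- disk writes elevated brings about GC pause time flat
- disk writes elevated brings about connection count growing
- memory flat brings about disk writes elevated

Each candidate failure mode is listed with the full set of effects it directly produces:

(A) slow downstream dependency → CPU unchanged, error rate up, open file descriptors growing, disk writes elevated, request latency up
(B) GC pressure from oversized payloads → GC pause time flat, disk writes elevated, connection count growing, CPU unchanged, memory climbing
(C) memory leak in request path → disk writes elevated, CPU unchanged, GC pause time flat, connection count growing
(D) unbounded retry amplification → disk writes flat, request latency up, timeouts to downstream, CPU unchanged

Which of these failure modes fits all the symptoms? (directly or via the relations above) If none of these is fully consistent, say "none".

A

Checking each candidate against the observations:
(A) slow downstream dependency — accounts for every observation (GC pause time flat through disk writes elevated → GC pause time flat)
(B) GC pressure from oversized payloads — disk writes elevated ✓; GC pause time flat ✓; open file descriptors growing ✗; CPU unchanged ✓; connection count growing ✓
(C) memory leak in request path — disk writes elevated ✓; GC pause time flat ✓; open file descriptors growing ✗; CPU unchanged ✓; connection count growing ✓
(D) unbounded retry amplification — disk writes elevated ✗; GC pause time flat ✗; open file descriptors growing ✗; CPU unchanged ✓; connection count growing ✗
Only (A) is consistent with every observation.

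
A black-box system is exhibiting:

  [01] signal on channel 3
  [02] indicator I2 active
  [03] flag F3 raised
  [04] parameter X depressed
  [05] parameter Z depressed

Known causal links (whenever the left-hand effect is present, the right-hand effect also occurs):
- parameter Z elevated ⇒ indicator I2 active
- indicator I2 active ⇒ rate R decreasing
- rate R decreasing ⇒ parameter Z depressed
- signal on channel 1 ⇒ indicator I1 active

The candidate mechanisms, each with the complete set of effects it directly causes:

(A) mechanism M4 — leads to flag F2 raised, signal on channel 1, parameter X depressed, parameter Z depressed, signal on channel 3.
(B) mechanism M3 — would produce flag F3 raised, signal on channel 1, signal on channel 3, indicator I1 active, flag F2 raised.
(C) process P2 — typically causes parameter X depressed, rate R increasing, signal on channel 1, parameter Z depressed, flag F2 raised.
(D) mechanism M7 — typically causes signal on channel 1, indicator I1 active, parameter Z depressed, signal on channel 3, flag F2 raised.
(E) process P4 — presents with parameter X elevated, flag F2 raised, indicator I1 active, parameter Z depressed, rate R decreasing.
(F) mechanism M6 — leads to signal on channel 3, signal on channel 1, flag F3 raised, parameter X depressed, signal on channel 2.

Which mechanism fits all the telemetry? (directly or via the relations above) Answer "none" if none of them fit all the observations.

Testing each hypothesis:
(A) mechanism M4 — does not account for indicator I2 active, flag F3 raised
(B) mechanism M3 — signal on channel 3 +; indicator I2 active -; flag F3 raised +; parameter X depressed -; parameter Z depressed -
(C) process P2 — signal on channel 3 -; indicator I2 active -; flag F3 raised -; parameter X depressed +; parameter Z depressed +
(D) mechanism M7 — signal on channel 3 +; indicator I2 active -; flag F3 raised -; parameter X depressed -; parameter Z depressed +
(E) process P4 — fails on signal on channel 3, indicator I2 active, flag F3 raised, parameter X depressed (predicts parameter X elevated, not parameter X depressed)
(F) mechanism M6 — does not account for indicator I2 active, parameter Z depressed
Every candidate fails on at least one observation.

none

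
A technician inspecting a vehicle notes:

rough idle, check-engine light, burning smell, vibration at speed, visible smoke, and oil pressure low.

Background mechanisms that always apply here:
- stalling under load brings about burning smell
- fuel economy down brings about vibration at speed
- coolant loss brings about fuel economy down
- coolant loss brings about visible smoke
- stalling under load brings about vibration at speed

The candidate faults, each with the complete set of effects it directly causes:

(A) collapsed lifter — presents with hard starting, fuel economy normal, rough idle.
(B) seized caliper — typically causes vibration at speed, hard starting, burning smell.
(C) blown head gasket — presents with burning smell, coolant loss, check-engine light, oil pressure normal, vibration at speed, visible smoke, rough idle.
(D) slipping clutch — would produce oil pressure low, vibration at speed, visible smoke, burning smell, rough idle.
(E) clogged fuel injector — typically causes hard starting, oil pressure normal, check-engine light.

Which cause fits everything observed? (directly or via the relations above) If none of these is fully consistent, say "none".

For each candidate, compare predicted effects to what was observed:
(A) collapsed lifter — does not account for check-engine light, burning smell, vibration at speed, visible smoke, oil pressure low
(B) seized caliper — rough idle -; check-engine light -; burning smell +; vibration at speed +; visible smoke -; oil pressure low -
(C) blown head gasket — fails on oil pressure low (predicts oil pressure normal, not oil pressure low)
(D) slipping clutch — rough idle +; check-engine light -; burning smell +; vibration at speed +; visible smoke +; oil pressure low +
(E) clogged fuel injector — rough idle -; check-engine light +; burning smell -; vibration at speed -; visible smoke -; oil pressure low -
None of the listed candidates fits everything.

none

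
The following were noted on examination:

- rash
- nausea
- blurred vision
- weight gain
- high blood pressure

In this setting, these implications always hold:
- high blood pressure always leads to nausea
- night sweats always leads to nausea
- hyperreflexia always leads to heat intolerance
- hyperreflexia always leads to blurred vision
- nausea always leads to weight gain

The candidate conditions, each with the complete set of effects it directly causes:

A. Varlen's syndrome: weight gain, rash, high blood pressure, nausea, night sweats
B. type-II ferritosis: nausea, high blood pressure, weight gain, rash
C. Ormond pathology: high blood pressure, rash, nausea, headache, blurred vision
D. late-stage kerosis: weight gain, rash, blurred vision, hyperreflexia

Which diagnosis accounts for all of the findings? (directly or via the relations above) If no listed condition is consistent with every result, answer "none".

Checking each candidate against the observations:
(A) Varlen's syndrome — rash ✓; nausea ✓; blurred vision ✗; weight gain ✓; high blood pressure ✓
(B) type-II ferritosis — does not account for blurred vision
(C) Ormond pathology — accounts for every observation (weight gain through nausea → weight gain)
(D) late-stage kerosis — rash ✓; nausea ✗; blurred vision ✓; weight gain ✓; high blood pressure ✗
Only (C) is consistent with every observation.

C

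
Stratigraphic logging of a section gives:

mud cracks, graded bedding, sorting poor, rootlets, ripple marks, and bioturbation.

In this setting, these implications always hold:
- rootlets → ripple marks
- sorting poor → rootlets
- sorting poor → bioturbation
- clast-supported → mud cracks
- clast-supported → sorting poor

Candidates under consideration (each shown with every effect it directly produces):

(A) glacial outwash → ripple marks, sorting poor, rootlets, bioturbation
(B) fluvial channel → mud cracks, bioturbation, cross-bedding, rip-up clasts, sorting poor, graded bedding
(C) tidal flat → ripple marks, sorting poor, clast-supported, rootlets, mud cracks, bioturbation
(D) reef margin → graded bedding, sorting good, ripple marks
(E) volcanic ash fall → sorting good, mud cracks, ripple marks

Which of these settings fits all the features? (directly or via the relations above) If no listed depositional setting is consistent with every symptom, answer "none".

Checking each candidate against the observations:
(A) glacial outwash — mud cracks NO; graded bedding NO; sorting poor yes; rootlets yes; ripple marks yes; bioturbation yes
(B) fluvial channel — mud cracks yes; graded bedding yes; sorting poor yes; rootlets yes (through sorting poor → rootlets); ripple marks yes (through sorting poor → rootlets → ripple marks); bioturbation yes
(C) tidal flat — mud cracks yes; graded bedding NO; sorting poor yes; rootlets yes; ripple marks yes; bioturbation yes
(D) reef margin — fails on mud cracks, sorting poor, rootlets, bioturbation (predicts sorting good, not sorting poor)
(E) volcanic ash fall — fails on graded bedding, sorting poor, rootlets, bioturbation (predicts sorting good, not sorting poor)
Only (B) is consistent with every observation.

B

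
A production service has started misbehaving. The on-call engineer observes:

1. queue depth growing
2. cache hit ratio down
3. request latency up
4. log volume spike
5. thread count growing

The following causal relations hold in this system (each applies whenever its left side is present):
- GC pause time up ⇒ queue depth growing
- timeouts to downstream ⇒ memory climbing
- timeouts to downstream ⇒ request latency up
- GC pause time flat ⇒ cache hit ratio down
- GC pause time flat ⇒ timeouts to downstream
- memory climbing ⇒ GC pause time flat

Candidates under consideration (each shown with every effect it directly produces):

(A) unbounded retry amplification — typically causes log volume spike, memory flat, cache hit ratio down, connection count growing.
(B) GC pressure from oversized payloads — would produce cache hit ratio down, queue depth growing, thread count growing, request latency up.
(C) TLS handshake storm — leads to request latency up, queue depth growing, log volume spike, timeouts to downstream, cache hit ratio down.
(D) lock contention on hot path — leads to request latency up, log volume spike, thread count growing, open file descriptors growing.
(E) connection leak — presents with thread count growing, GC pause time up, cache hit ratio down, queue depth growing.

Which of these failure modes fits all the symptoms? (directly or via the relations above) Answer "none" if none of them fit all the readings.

Testing each hypothesis:
(A) unbounded retry amplification — does not account for queue depth growing, request latency up, thread count growing
(B) GC pressure from oversized payloads — does not account for log volume spike
(C) TLS handshake storm — does not account for thread count growing
(D) lock contention on hot path — queue depth growing miss; cache hit ratio down miss; request latency up match; log volume spike match; thread count growing match
(E) connection leak — queue depth growing match; cache hit ratio down match; request latency up miss; log volume spike miss; thread count growing match
Every candidate fails on at least one observation.

none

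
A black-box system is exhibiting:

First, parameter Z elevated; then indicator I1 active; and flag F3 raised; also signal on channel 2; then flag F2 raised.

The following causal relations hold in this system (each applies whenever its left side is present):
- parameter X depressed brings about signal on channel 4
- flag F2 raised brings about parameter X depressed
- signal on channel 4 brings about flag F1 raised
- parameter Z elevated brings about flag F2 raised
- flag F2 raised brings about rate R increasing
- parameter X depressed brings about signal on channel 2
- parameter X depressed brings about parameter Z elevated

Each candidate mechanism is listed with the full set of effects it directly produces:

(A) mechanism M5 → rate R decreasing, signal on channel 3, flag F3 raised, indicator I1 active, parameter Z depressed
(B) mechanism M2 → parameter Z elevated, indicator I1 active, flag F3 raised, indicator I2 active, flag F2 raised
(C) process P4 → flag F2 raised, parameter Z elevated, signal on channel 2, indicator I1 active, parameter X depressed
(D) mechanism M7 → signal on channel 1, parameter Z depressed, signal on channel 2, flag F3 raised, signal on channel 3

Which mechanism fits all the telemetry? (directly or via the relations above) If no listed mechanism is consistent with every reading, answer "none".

Testing each hypothesis:
(A) mechanism M5 — parameter Z elevated NO; indicator I1 active yes; flag F3 raised yes; signal on channel 2 NO; flag F2 raised NO
(B) mechanism M2 — parameter Z elevated yes; indicator I1 active yes; flag F3 raised yes; signal on channel 2 yes (through flag F2 raised → parameter X depressed → signal on channel 2); flag F2 raised yes
(C) process P4 — does not account for flag F3 raised
(D) mechanism M7 — parameter Z elevated NO; indicator I1 active NO; flag F3 raised yes; signal on channel 2 yes; flag F2 raised NO
Only (B) is consistent with every observation.

B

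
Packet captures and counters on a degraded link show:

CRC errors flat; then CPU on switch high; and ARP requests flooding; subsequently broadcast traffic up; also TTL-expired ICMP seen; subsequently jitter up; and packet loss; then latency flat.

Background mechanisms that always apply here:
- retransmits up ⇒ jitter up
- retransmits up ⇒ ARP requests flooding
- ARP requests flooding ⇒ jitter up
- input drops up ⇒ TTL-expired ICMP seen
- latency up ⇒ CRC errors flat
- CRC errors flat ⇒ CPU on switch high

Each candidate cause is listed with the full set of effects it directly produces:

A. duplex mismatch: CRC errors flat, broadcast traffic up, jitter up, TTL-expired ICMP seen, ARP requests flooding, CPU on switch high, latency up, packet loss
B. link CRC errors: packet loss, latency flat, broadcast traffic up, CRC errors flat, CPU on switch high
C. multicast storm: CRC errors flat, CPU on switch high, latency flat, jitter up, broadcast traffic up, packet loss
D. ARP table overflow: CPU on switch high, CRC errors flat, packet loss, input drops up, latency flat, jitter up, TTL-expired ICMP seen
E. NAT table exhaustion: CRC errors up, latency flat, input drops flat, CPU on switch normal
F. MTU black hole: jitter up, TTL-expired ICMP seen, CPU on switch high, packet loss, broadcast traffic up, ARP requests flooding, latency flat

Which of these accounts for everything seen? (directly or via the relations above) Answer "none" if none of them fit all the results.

none

Per-candidate check:
(A) duplex mismatch — fails on latency flat (predicts latency up, not latency flat)
(B) link CRC errors — CRC errors flat yes; CPU on switch high yes; ARP requests flooding NO; broadcast traffic up yes; TTL-expired ICMP seen NO; jitter up NO; packet loss yes; latency flat yes
(C) multicast storm — CRC errors flat yes; CPU on switch high yes; ARP requests flooding NO; broadcast traffic up yes; TTL-expired ICMP seen NO; jitter up yes; packet loss yes; latency flat yes
(D) ARP table overflow — does not account for ARP requests flooding, broadcast traffic up
(E) NAT table exhaustion — fails on CRC errors flat, CPU on switch high, ARP requests flooding, broadcast traffic up, TTL-expired ICMP seen, jitter up, packet loss (predicts CRC errors up, not CRC errors flat; predicts CPU on switch normal, not CPU on switch high)
(F) MTU black hole — does not account for CRC errors flat
No candidate is consistent with all observations.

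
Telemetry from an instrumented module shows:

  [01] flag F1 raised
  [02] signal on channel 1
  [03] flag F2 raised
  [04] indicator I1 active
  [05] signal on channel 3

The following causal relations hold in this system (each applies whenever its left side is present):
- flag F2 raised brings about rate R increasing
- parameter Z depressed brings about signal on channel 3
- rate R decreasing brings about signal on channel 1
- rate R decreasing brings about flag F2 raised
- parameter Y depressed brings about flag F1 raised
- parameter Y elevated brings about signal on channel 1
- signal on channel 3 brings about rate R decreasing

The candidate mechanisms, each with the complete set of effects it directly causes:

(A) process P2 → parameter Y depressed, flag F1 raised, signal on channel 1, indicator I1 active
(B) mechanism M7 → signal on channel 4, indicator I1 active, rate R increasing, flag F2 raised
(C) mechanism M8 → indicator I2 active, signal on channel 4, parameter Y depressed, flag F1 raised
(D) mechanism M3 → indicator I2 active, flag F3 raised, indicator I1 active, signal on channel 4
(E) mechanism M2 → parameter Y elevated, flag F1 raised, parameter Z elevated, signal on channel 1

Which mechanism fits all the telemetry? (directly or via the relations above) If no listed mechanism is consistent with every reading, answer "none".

For each candidate, compare predicted effects to what was observed:
(A) process P2 — does not account for flag F2 raised, signal on channel 3
(B) mechanism M7 — flag F1 raised ✗; signal on channel 1 ✗; flag F2 raised ✓; indicator I1 active ✓; signal on channel 3 ✗
(C) mechanism M8 — does not account for signal on channel 1, flag F2 raised, indicator I1 active, signal on channel 3
(D) mechanism M3 — does not account for flag F1 raised, signal on channel 1, flag F2 raised, signal on channel 3
(E) mechanism M2 — does not account for flag F2 raised, indicator I1 active, signal on channel 3
Every candidate fails on at least one observation.

none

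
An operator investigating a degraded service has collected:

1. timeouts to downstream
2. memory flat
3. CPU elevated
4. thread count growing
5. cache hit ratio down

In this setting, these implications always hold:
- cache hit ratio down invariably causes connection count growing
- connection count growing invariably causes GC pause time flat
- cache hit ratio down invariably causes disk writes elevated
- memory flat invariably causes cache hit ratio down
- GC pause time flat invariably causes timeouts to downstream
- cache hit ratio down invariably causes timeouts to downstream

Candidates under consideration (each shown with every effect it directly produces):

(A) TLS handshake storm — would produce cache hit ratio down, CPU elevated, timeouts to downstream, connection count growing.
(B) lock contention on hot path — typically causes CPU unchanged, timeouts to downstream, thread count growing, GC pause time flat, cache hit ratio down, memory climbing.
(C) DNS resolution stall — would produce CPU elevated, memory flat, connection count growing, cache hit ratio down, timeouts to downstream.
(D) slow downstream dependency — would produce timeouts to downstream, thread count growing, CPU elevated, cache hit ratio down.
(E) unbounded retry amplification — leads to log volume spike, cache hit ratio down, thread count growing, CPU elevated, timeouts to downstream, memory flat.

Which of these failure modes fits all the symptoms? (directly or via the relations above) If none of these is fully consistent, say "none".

Checking each candidate against the observations:
(A) TLS handshake storm — timeouts to downstream ✓; memory flat ✗; CPU elevated ✓; thread count growing ✗; cache hit ratio down ✓
(B) lock contention on hot path — fails on memory flat, CPU elevated (predicts memory climbing, not memory flat; predicts CPU unchanged, not CPU elevated)
(C) DNS resolution stall — does not account for thread count growing
(D) slow downstream dependency — does not account for memory flat
(E) unbounded retry amplification — accounts for every observation
(E) is the only candidate with no mismatches.

E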